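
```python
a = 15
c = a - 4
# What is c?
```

Trace:
`a = 15` → a = 15
`c = a - 4` → c = 11
So c = 11

Answer: 11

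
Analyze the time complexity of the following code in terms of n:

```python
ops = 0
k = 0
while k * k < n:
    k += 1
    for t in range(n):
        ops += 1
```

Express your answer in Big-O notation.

Each loop level contributes: √n × n. Multiplying the contributions gives O(n√n).

Answer: O(n√n)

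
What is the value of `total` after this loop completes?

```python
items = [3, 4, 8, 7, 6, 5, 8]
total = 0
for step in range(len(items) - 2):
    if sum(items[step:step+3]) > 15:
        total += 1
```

Count windows with sum > 15
`total` takes the values: 0 → 1 → 2 → 3 → 4

Answer: 4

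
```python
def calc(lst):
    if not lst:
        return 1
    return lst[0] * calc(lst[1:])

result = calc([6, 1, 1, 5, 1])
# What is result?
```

Product over [6, 1, 1, 5, 1] = 6 * 1 * 1 * 5 * 1 = 30

Answer: 30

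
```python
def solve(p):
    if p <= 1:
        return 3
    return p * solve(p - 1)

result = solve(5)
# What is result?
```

solve(5) = 5 * 4 * 3 * 2 * 3 = 360

Answer: 360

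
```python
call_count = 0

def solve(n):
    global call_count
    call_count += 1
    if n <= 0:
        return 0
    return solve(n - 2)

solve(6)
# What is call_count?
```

Linear recursion stepping by 2: 4 calls from n=6 down to ≤0.

Answer: 4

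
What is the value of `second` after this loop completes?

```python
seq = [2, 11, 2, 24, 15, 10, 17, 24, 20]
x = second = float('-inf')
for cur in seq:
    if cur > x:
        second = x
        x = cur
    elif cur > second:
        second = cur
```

Second largest (with repeats) in [2, 11, 2, 24, 15, 10, 17, 24, 20]
`second` takes the values: -inf → 2 → 11 → 15 → 17 → 24

Answer: 24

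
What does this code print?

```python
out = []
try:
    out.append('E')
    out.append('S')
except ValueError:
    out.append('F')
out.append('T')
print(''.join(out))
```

Execution trace: 'E' (try body) → 'S' (try body, no exception) → 'T' (after the try/except). Output: EST

Answer: EST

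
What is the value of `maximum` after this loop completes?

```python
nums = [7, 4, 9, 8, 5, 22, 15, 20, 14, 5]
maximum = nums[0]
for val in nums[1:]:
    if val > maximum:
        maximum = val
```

Maximum of [7, 4, 9, 8, 5, 22, 15, 20, 14, 5]
`maximum` takes the values: 7 → 9 → 22

Answer: 22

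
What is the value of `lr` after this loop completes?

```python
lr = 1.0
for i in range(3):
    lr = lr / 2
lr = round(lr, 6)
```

Halving LR 3 times: 1 / 2^3
`lr` takes the values: 1.0 → 0.5 → 0.25 → 0.125

Answer: 0.125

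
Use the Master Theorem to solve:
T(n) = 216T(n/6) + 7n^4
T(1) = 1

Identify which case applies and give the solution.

a=216, b=6, f(n)=7n^4. log_6(216) = 3. Since c=4 > 3 and the regularity condition holds (216(n/6)^4 = (216/6^4)n^4 with 216/6^4 < 1), Case 3 applies: T(n) = Θ(f(n)) = O(n^4).

Answer: O(n^4) - Case 3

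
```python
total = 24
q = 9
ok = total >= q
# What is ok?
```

Trace:
`total = 24` → total = 24
`q = 9` → q = 9
`ok = total >= q` → ok = True
So ok = True

Answer: True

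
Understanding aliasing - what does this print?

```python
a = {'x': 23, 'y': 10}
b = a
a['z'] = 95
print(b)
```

Key concept: dict aliasing.
Step by step:
`a = {'x': 23, 'y': 10}` → a = {'x': 23, 'y': 10}
`b = a` → b = {'x': 23, 'y': 10} (same object as a)
`a['z'] = 95` → a = {'x': 23, 'y': 10, 'z': 95} (same object as b); b = {'x': 23, 'y': 10, 'z': 95} (same object as a)
`print(b)` → prints {'x': 23, 'y': 10, 'z': 95}

Answer: {'x': 23, 'y': 10, 'z': 95}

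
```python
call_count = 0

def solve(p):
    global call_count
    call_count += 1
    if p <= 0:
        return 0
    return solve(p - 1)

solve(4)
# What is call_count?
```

Linear recursion stepping by 1: 5 calls from p=4 down to ≤0.

Answer: 5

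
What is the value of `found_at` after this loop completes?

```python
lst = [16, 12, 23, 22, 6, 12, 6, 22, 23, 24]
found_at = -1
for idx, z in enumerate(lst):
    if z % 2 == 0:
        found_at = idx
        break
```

First even number index in [16, 12, 23, 22, 6, 12, 6, 22, 23, 24]
`found_at` takes the values: -1 → 0

Answer: 0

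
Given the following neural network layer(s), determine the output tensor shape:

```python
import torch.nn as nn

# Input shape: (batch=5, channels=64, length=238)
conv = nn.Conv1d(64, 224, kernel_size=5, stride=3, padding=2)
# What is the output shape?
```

Input: (5, 64, 238) -> Output: (5, 224, 80)

Answer: (5, 224, 80)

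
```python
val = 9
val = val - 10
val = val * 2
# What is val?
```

Trace:
`val = 9` → val = 9
`val = val - 10` → val = -1
`val = val * 2` → val = -2
So val = -2

Answer: -2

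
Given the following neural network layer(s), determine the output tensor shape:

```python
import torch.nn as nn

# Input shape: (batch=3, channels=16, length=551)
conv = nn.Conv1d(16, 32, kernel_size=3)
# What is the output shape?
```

Input: (3, 16, 551) -> Output: (3, 32, 549)

Answer: (3, 32, 549)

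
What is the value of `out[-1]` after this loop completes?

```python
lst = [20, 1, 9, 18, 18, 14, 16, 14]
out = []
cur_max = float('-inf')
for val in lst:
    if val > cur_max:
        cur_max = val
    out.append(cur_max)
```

Running max ends at 20
`out` takes the values: [] → [20] → [20, 20] → [20, 20, 20] → [20, 20, 20, 20] → [20, 20, 20, 20, 20] → [20, 20, 20, 20, 20, 20] → [20, 20, 20, 20, 20, 20, 20] → [20, 20, 20, 20, 20, 20, 20, 20]
So `out[-1]` = 20

Answer: 20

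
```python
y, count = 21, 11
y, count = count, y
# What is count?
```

Trace:
`y, count = 21, 11` → y = 21; count = 11
`y, count = count, y` → y = 11; count = 21
So count = 21

Answer: 21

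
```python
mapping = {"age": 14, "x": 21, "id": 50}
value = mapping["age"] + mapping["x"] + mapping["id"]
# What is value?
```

Trace:
`mapping = {"age": 14, "x": 21, "id": 50}` → mapping = {'age': 14, 'x': 21, 'id': 50}
`value = mapping["age"] + mapping["x"] + mapping["id"]` → value = 85
So value = 85

Answer: 85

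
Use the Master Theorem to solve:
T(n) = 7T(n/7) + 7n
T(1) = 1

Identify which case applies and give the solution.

a=7, b=7, f(n)=7n. log_7(7) = 1. Since c=1 = 1, Case 2 applies: T(n) = Θ(n^log_b(a) · log n) = O(n log n).

Answer: O(n log n) - Case 2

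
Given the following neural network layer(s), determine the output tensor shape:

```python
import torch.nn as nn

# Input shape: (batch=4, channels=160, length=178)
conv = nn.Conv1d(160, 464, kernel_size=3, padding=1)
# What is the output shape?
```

Input: (4, 160, 178) -> Output: (4, 464, 178)

Answer: (4, 464, 178)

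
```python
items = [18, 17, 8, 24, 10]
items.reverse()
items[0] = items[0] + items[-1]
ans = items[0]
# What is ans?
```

Trace:
`items = [18, 17, 8, 24, 10]` → items = [18, 17, 8, 24, 10]
`items.reverse()` → items = [10, 24, 8, 17, 18]
`items[0] = items[0] + items[-1]` → items = [28, 24, 8, 17, 18]
`ans = items[0]` → ans = 28
So ans = 28

Answer: 28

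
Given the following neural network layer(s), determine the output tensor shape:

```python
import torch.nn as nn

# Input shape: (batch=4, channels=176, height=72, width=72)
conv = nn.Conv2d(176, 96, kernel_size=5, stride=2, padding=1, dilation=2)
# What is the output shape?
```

Input: (4, 176, 72, 72) -> Output: (4, 96, 33, 33)

Answer: (4, 96, 33, 33)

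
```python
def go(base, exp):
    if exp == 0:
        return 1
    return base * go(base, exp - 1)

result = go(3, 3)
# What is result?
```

go(3, 3) = 3 * 3 * 3 = 27

Answer: 27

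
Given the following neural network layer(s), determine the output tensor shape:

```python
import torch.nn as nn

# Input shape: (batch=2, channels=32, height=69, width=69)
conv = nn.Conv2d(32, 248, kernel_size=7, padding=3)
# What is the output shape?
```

Input: (2, 32, 69, 69) -> Output: (2, 248, 69, 69)

Answer: (2, 248, 69, 69)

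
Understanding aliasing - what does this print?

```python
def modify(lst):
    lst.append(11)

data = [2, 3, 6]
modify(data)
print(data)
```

Key concept: function modifies passed list.
Step by step:
`data = [2, 3, 6]` → data = [2, 3, 6]
`modify(data)` → data = [2, 3, 6, 11]
`print(data)` → prints [2, 3, 6, 11]

Answer: [2, 3, 6, 11]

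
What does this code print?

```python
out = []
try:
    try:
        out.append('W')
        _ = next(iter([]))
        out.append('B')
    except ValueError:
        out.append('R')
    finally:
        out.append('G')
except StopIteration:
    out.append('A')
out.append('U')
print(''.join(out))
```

Execution trace: 'W' (try body) → 'G' (finally) → 'A' (outer except StopIteration) → 'U' (after the try/except). Output: WGAU

Answer: WGAU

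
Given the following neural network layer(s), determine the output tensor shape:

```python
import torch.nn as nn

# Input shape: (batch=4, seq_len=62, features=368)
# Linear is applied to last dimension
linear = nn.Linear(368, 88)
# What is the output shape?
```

Input: (4, 62, 368) -> Output: (4, 62, 88)

Answer: (4, 62, 88)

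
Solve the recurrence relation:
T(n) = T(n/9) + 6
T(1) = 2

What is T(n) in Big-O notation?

Each step divides n by 9 and adds 6. After log_9(n) steps we reach T(1)=2. So T(n) = 6·log_9(n) + 2 = O(log n).

Answer: O(log n)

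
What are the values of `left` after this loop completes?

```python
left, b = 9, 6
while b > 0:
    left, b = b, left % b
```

GCD of 9 and 6
`left` takes the values: 9 → 6 → 3

Answer: 3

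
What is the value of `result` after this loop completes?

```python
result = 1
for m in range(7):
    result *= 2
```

2^7 = 128
`result` takes the values: 1 → 2 → 4 → 8 → 16 → 32 → 64 → 128

Answer: 128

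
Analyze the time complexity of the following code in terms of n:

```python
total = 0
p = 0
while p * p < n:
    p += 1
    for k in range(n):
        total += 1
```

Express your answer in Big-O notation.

Each loop level contributes: √n × n. Multiplying the contributions gives O(n√n).

Answer: O(n√n)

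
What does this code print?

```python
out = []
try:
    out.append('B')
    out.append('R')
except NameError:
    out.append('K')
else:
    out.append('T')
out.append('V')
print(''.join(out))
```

Execution trace: 'B' (try body) → 'R' (try body, no exception) → 'T' (else) → 'V' (after the try/except). Output: BRTV

Answer: BRTV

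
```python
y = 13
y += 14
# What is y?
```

Trace:
`y = 13` → y = 13
`y += 14` → y = 27
So y = 27

Answer: 27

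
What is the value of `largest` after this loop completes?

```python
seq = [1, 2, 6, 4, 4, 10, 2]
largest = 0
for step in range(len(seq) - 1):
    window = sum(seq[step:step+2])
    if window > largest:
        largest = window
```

Max sum of 2-element window in [1, 2, 6, 4, 4, 10, 2]
`largest` takes the values: 0 → 3 → 8 → 10 → 14

Answer: 14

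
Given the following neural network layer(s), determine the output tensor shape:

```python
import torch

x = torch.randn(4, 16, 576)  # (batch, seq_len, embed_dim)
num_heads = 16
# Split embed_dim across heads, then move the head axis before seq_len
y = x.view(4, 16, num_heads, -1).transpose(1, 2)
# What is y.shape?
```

Input: (4, 16, 576) -> head_dim = 576 // 16 = 36; after view: (4, 16, 16, 36) -> after transpose(1, 2): (4, 16, 16, 36) -> Output: (4, 16, 16, 36)

Answer: (4, 16, 16, 36)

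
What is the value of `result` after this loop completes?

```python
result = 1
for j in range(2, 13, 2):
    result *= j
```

Product of even numbers 2 to 12
`result` takes the values: 1 → 2 → 8 → 48 → 384 → 3840 → 46080

Answer: 46080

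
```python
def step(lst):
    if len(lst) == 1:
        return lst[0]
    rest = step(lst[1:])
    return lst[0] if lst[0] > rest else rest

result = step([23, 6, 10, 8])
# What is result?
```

Recursive max over [23, 6, 10, 8] = 23

Answer: 23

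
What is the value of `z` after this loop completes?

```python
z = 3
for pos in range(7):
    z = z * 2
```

Multiply by 2, 7 times: 3 * 2^7 = 384
`z` takes the values: 3 → 6 → 12 → 24 → 48 → 96 → 192 → 384

Answer: 384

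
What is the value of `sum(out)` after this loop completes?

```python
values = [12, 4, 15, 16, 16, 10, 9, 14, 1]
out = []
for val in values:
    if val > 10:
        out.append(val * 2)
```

Sum of doubled values > 10
`out` takes the values: [] → [24] → [24, 30] → [24, 30, 32] → [24, 30, 32, 32] → [24, 30, 32, 32, 28]
So `sum(out)` = 146

Answer: 146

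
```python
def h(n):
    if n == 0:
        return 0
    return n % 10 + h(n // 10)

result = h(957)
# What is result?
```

Sum of digits of 957: 7 + 5 + 9 = 21

Answer: 21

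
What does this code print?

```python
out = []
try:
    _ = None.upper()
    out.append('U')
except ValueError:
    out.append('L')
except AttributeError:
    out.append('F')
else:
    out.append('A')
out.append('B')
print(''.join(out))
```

Execution trace: 'F' (except AttributeError) → 'B' (after the try/except). Output: FB

Answer: FB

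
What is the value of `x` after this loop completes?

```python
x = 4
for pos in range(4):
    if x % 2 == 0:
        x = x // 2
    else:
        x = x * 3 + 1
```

Collatz-style transformation from 4
`x` takes the values: 4 → 2 → 1 → 4 → 2

Answer: 2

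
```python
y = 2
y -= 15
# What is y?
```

Trace:
`y = 2` → y = 2
`y -= 15` → y = -13
So y = -13

Answer: -13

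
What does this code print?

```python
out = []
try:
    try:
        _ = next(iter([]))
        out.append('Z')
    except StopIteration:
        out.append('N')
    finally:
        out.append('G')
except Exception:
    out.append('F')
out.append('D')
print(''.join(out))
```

Execution trace: 'N' (inner except StopIteration) → 'G' (inner finally) → 'D' (after the try/except). Output: NGD

Answer: NGD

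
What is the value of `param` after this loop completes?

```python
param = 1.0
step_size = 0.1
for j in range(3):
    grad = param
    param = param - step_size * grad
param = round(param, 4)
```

Gradient descent: w = 1.0 * (1 - 0.1)^3
`param` takes the values: 1.0 → 0.9 → 0.81 → 0.729

Answer: 0.729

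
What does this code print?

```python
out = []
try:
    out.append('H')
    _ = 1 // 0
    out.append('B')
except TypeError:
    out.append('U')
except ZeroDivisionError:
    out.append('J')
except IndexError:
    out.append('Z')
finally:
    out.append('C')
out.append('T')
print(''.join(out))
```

Execution trace: 'H' (try body) → 'J' (except ZeroDivisionError) → 'C' (finally) → 'T' (after the try/except). Output: HJCT

Answer: HJCT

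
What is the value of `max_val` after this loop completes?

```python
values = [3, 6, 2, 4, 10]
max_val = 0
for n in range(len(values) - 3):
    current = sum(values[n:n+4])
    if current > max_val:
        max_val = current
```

Max sum of 4-element window in [3, 6, 2, 4, 10]
`max_val` takes the values: 0 → 15 → 22

Answer: 22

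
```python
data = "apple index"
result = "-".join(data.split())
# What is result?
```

Trace:
`data = "apple index"` → data = 'apple index'
`result = "-".join(data.split())` → result = 'apple-index'
So result = 'apple-index'

Answer: 'apple-index'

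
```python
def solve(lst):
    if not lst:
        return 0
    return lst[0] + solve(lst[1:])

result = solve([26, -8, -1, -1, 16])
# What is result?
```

26 + (-8) + (-1) + (-1) + 16 + 0 = 32

Answer: 32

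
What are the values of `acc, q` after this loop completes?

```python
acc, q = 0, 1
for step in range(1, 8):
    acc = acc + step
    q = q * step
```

Sum and factorial of 1 to 7
`acc, q` takes the values: (0, 1) → (1, 1) → (3, 1) → (3, 2) → (6, 2) → (6, 6) → (10, 6) → (10, 24) → (15, 24) → (15, 120) → (21, 120) → (21, 720) → (28, 720) → (28, 5040)

Answer: 28, 5040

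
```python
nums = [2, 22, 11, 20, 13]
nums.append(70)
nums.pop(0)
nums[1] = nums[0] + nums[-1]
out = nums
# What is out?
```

Trace:
`nums = [2, 22, 11, 20, 13]` → nums = [2, 22, 11, 20, 13]
`nums.append(70)` → nums = [2, 22, 11, 20, 13, 70]
`nums.pop(0)` → nums = [22, 11, 20, 13, 70]
`nums[1] = nums[0] + nums[-1]` → nums = [22, 92, 20, 13, 70]
`out = nums` → out = [22, 92, 20, 13, 70]
So out = [22, 92, 20, 13, 70]

Answer: [22, 92, 20, 13, 70]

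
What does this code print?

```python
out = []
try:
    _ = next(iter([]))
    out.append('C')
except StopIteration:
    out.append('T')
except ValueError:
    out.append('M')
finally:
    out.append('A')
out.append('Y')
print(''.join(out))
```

Execution trace: 'T' (except StopIteration) → 'A' (finally) → 'Y' (after the try/except). Output: TAY

Answer: TAY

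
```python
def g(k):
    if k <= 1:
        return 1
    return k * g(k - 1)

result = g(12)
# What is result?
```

g(12) = 12 * 11 * 10 * 9 * 8 * 7 * 6 * 5 * 4 * 3 * 2 * 1 = 479001600

Answer: 479001600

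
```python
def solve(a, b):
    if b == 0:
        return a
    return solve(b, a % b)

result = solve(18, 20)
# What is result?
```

solve(18, 20) -> solve(20, 18) -> solve(18, 2) -> solve(2, 0) -> 2

Answer: 2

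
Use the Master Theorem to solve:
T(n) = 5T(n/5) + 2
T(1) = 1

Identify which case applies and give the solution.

a=5, b=5, f(n)=2. log_5(5) = 1. Since c=0 < 1, Case 1 applies: T(n) = Θ(n^log_b(a)) = O(n).

Answer: O(n) - Case 1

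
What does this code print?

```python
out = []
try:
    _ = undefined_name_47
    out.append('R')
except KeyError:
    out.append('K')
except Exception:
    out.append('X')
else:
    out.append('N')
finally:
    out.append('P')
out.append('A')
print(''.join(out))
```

Execution trace: 'X' (except Exception) → 'P' (finally) → 'A' (after the try/except). Output: XPA

Answer: XPA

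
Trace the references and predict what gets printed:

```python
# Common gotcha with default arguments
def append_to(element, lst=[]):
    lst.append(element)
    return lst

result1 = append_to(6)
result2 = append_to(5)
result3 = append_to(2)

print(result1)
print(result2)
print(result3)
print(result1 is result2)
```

Key concept: mutable default argument gotcha.
Step by step:
`result1 = append_to(6)` → result1 = [6]
`result2 = append_to(5)` → result1 = [6, 5] (same object as result2); result2 = [6, 5] (same object as result1)
`result3 = append_to(2)` → result1 = [6, 5, 2] (same object as result2, result3); result2 = [6, 5, 2] (same object as result1, result3); result3 = [6, 5, 2] (same object as result1, result2)
`print(result1)` → prints [6, 5, 2]
`print(result2)` → prints [6, 5, 2]
`print(result3)` → prints [6, 5, 2]
`print(result1 is result2)` → prints True

Answer:
[6, 5, 2]
[6, 5, 2]
[6, 5, 2]
True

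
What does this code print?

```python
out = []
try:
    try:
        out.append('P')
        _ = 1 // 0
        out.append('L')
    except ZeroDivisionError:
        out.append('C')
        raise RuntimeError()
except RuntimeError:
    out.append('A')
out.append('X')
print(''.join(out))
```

Execution trace: 'P' (inner try body) → 'C' (inner except ZeroDivisionError) → 'A' (outer except RuntimeError) → 'X' (after the try/except). Output: PCAX

Answer: PCAX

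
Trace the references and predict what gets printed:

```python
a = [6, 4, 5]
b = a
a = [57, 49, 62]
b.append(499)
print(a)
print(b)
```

Key concept: rebinding vs mutation: a is rebound to a new list, b still points at the original.
Step by step:
`a = [6, 4, 5]` → a = [6, 4, 5]
`b = a` → b = [6, 4, 5] (same object as a)
`a = [57, 49, 62]` → a = [57, 49, 62]
`b.append(499)` → b = [6, 4, 5, 499]
`print(a)` → prints [57, 49, 62]
`print(b)` → prints [6, 4, 5, 499]

Answer:
[57, 49, 62]
[6, 4, 5, 499]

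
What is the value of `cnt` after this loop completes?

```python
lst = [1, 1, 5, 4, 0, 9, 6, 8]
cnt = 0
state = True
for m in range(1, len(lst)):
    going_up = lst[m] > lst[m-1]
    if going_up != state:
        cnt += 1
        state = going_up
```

Count direction changes in [1, 1, 5, 4, 0, 9, 6, 8]
`cnt` takes the values: 0 → 1 → 2 → 3 → 4 → 5 → 6

Answer: 6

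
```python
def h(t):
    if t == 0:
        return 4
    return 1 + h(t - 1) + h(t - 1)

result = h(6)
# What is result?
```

h(t) = 1 + 2·h(t-1), h(0)=4. Closed form: (4+1)·2^6 - 1 = 319.

Answer: 319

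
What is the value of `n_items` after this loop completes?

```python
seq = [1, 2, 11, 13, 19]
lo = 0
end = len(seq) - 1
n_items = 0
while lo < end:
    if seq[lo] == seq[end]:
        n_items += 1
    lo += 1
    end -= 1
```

Count matching pairs from ends
`n_items` takes the values: 0

Answer: 0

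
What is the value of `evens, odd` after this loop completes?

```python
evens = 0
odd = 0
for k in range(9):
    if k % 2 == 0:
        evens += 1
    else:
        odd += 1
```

Count evens and odds in range(9)
`evens, odd` takes the values: (0, 0) → (1, 0) → (1, 1) → (2, 1) → (2, 2) → (3, 2) → (3, 3) → (4, 3) → (4, 4) → (5, 4)

Answer: 5, 4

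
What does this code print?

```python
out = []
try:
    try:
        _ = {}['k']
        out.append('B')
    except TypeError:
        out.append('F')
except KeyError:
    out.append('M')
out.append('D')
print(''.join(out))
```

Execution trace: 'M' (outer except KeyError) → 'D' (after the try/except). Output: MD

Answer: MD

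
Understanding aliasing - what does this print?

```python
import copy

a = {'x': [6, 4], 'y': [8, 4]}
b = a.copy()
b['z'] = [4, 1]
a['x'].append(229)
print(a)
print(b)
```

Key concept: shallow copy of dict with mutable values.
Step by step:
`a = {'x': [6, 4], 'y': [8, 4]}` → a = {'x': [6, 4], 'y': [8, 4]}
`b = a.copy()` → b = {'x': [6, 4], 'y': [8, 4]}
`b['z'] = [4, 1]` → b = {'x': [6, 4], 'y': [8, 4], 'z': [4, 1]}
`a['x'].append(229)` → a = {'x': [6, 4, 229], 'y': [8, 4]}; b = {'x': [6, 4, 229], 'y': [8, 4], 'z': [4, 1]}
`print(a)` → prints {'x': [6, 4, 229], 'y': [8, 4]}
`print(b)` → prints {'x': [6, 4, 229], 'y': [8, 4], 'z': [4, 1]}

Answer:
{'x': [6, 4, 229], 'y': [8, 4]}
{'x': [6, 4, 229], 'y': [8, 4], 'z': [4, 1]}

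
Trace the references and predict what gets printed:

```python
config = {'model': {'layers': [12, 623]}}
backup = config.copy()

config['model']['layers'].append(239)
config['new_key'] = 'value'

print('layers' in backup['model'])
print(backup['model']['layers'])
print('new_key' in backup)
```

Key concept: shallow copy gotcha with nested dict.
Step by step:
`config = {'model': {'layers': [12, 623]}}` → config = {'model': {'layers': [12, 623]}}
`backup = config.copy()` → backup = {'model': {'layers': [12, 623]}}
`config['model']['layers'].append(239)` → config = {'model': {'layers': [12, 623, 239]}}; backup = {'model': {'layers': [12, 623, 239]}}
`config['new_key'] = 'value'` → config = {'model': {'layers': [12, 623, 239]}, 'new_key': 'value'}
`print('layers' in backup['model'])` → prints True
`print(backup['model']['layers'])` → prints [12, 623, 239]
`print('new_key' in backup)` → prints False

Answer:
True
[12, 623, 239]
False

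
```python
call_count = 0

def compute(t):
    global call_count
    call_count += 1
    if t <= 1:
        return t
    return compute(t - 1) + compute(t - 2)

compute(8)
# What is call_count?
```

Calls(t) = 1 + Calls(t-1) + Calls(t-2); Calls(0)=Calls(1)=1. For t=8 this gives 67.

Answer: 67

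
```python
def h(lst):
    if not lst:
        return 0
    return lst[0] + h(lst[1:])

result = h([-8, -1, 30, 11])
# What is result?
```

(-8) + (-1) + 30 + 11 + 0 = 32

Answer: 32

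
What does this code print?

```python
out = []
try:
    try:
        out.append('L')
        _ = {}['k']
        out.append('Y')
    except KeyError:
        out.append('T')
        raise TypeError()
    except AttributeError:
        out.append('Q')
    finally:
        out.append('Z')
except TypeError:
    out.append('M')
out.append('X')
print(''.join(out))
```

Execution trace: 'L' (inner try body) → 'T' (inner except KeyError) → 'Z' (inner finally) → 'M' (outer except TypeError) → 'X' (after the try/except). Output: LTZMX

Answer: LTZMX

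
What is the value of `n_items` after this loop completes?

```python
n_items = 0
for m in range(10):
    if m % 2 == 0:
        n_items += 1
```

Count numbers divisible by 2 in range(10)
`n_items` takes the values: 0 → 1 → 2 → 3 → 4 → 5

Answer: 5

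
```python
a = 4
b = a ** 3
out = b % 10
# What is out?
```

Trace:
`a = 4` → a = 4
`b = a ** 3` → b = 64
`out = b % 10` → out = 4
So out = 4

Answer: 4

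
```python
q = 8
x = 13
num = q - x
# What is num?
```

Trace:
`q = 8` → q = 8
`x = 13` → x = 13
`num = q - x` → num = -5
So num = -5

Answer: -5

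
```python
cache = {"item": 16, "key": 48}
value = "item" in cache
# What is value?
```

Trace:
`cache = {"item": 16, "key": 48}` → cache = {'item': 16, 'key': 48}
`value = "item" in cache` → value = True
So value = True

Answer: True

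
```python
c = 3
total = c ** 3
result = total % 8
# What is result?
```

Trace:
`c = 3` → c = 3
`total = c ** 3` → total = 27
`result = total % 8` → result = 3
So result = 3

Answer: 3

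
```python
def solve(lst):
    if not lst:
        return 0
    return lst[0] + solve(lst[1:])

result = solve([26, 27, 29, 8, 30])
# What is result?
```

26 + 27 + 29 + 8 + 30 + 0 = 120

Answer: 120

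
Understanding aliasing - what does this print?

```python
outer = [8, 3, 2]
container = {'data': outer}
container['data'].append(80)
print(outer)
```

Key concept: dict holds reference to list.
Step by step:
`outer = [8, 3, 2]` → outer = [8, 3, 2]
`container = {'data': outer}` → container = {'data': [8, 3, 2]}
`container['data'].append(80)` → outer = [8, 3, 2, 80]; container = {'data': [8, 3, 2, 80]}
`print(outer)` → prints [8, 3, 2, 80]

Answer: [8, 3, 2, 80]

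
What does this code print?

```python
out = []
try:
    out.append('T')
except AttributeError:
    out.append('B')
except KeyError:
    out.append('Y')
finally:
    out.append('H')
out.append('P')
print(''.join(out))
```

Execution trace: 'T' (try body, no exception) → 'H' (finally) → 'P' (after the try/except). Output: THP

Answer: THP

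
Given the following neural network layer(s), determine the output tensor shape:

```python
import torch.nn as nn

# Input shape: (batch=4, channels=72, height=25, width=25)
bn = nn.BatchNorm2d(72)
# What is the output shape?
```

Input: (4, 72, 25, 25) -> Output: (4, 72, 25, 25)

Answer: (4, 72, 25, 25)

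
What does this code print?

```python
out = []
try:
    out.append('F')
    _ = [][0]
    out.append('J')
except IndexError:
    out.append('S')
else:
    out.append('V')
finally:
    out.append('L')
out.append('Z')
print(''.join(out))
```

Execution trace: 'F' (try body) → 'S' (except IndexError) → 'L' (finally) → 'Z' (after the try/except). Output: FSLZ

Answer: FSLZ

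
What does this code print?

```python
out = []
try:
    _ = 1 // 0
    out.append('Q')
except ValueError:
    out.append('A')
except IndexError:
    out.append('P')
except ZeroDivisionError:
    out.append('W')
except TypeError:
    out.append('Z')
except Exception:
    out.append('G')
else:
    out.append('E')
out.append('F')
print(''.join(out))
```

Execution trace: 'W' (except ZeroDivisionError) → 'F' (after the try/except). Output: WF

Answer: WF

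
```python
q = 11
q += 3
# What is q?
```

Trace:
`q = 11` → q = 11
`q += 3` → q = 14
So q = 14

Answer: 14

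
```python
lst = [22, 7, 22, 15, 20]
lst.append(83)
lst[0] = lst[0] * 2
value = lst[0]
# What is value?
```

Trace:
`lst = [22, 7, 22, 15, 20]` → lst = [22, 7, 22, 15, 20]
`lst.append(83)` → lst = [22, 7, 22, 15, 20, 83]
`lst[0] = lst[0] * 2` → lst = [44, 7, 22, 15, 20, 83]
`value = lst[0]` → value = 44
So value = 44

Answer: 44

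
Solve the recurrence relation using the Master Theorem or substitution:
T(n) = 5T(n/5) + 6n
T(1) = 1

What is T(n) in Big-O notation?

By Master Theorem: a=5, b=5, f(n)=6n. Since log_5(5) = 1 and f(n) = Θ(n^1), Case 2 applies. T(n) = O(n log n).

Answer: O(n log n)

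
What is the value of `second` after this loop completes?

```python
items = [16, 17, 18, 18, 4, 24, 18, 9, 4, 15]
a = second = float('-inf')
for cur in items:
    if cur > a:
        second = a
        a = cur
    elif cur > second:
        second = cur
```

Second largest (with repeats) in [16, 17, 18, 18, 4, 24, 18, 9, 4, 15]
`second` takes the values: -inf → 16 → 17 → 18

Answer: 18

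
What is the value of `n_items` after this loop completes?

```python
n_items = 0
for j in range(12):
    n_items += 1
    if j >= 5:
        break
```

Loop breaks when j reaches 5, n_items is 6
`n_items` takes the values: 0 → 1 → 2 → 3 → 4 → 5 → 6

Answer: 6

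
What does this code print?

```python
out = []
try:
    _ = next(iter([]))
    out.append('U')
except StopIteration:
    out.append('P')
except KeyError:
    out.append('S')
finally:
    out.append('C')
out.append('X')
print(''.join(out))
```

Execution trace: 'P' (except StopIteration) → 'C' (finally) → 'X' (after the try/except). Output: PCX

Answer: PCX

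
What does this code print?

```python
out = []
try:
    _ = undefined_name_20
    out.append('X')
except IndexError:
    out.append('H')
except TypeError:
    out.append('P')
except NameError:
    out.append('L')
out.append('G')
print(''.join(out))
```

Execution trace: 'L' (except NameError) → 'G' (after the try/except). Output: LG

Answer: LG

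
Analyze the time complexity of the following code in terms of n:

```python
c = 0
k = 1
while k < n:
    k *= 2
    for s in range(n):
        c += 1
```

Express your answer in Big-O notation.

Each loop level contributes: log n × n. Multiplying the contributions gives O(n log n).

Answer: O(n log n)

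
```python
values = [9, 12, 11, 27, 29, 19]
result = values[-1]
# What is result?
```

Trace:
`values = [9, 12, 11, 27, 29, 19]` → values = [9, 12, 11, 27, 29, 19]
`result = values[-1]` → result = 19
So result = 19

Answer: 19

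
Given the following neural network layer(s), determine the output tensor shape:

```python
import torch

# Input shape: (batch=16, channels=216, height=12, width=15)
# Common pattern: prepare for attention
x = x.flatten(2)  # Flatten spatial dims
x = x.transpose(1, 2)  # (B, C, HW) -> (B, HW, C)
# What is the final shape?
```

Input: (16, 216, 12, 15) -> after flatten(2): (16, 216, 180) -> Output: (16, 180, 216)

Answer: (16, 180, 216)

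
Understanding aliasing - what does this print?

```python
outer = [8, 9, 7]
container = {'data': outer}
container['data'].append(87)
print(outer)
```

Key concept: dict holds reference to list.
Step by step:
`outer = [8, 9, 7]` → outer = [8, 9, 7]
`container = {'data': outer}` → container = {'data': [8, 9, 7]}
`container['data'].append(87)` → outer = [8, 9, 7, 87]; container = {'data': [8, 9, 7, 87]}
`print(outer)` → prints [8, 9, 7, 87]

Answer: [8, 9, 7, 87]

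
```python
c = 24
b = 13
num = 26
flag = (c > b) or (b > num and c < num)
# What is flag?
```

Trace:
`c = 24` → c = 24
`b = 13` → b = 13
`num = 26` → num = 26
`flag = (c > b) or (b > num and c < num)` → flag = True
So flag = True

Answer: True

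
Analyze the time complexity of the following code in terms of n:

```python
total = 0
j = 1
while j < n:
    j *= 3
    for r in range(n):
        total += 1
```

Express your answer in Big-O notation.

Each loop level contributes: log n × n. Multiplying the contributions gives O(n log n).

Answer: O(n log n)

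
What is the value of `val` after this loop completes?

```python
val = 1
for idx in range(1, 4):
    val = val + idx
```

Start at 1, add 1 through 3
`val` takes the values: 1 → 2 → 4 → 7

Answer: 7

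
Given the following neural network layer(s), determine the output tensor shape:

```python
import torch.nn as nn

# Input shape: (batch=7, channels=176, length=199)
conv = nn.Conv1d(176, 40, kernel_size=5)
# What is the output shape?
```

Input: (7, 176, 199) -> Output: (7, 40, 195)

Answer: (7, 40, 195)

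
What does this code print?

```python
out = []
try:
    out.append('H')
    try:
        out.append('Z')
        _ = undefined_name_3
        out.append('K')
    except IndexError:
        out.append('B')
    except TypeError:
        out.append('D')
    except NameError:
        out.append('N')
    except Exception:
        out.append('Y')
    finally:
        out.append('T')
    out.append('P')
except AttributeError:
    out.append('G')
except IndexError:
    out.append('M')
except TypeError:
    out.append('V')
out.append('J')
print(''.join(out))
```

Execution trace: 'H' (try body) → 'Z' (inner try body) → 'N' (inner except NameError) → 'T' (inner finally) → 'P' (try body, no exception) → 'J' (after the try/except). Output: HZNTPJ

Answer: HZNTPJ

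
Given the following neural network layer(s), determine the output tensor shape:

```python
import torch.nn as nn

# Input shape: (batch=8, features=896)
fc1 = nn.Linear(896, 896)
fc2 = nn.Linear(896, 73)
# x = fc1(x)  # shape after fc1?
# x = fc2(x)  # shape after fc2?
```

Input: (8, 896) -> after fc1: (8, 896) -> Output: (8, 73)

Answer: (8, 73)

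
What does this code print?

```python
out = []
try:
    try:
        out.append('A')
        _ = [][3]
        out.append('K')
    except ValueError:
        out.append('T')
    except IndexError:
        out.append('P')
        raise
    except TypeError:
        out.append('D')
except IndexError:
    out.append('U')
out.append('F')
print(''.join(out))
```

Execution trace: 'A' (inner try body) → 'P' (inner except IndexError) → 'U' (outer except IndexError) → 'F' (after the try/except). Output: APUF

Answer: APUF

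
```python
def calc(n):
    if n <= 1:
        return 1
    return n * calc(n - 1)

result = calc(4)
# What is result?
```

calc(4) = 4 * 3 * 2 * 1 = 24

Answer: 24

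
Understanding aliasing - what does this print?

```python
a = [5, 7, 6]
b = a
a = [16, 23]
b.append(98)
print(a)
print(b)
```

Key concept: rebinding vs mutation: a is rebound to a new list, b still points at the original.
Step by step:
`a = [5, 7, 6]` → a = [5, 7, 6]
`b = a` → b = [5, 7, 6] (same object as a)
`a = [16, 23]` → a = [16, 23]
`b.append(98)` → b = [5, 7, 6, 98]
`print(a)` → prints [16, 23]
`print(b)` → prints [5, 7, 6, 98]

Answer:
[16, 23]
[5, 7, 6, 98]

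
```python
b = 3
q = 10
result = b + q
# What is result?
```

Trace:
`b = 3` → b = 3
`q = 10` → q = 10
`result = b + q` → result = 13
So result = 13

Answer: 13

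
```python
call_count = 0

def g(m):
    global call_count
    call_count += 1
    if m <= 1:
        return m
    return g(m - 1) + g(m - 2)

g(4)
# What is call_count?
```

Calls(m) = 1 + Calls(m-1) + Calls(m-2); Calls(0)=Calls(1)=1. For m=4 this gives 9.

Answer: 9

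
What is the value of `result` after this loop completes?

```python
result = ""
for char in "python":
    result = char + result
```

Reverse 'python'
`result` takes the values: "" → "p" → "yp" → "typ" → "htyp" → "ohtyp" → "nohtyp"

Answer: "nohtyp"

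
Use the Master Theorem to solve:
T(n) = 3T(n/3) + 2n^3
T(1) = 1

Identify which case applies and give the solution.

a=3, b=3, f(n)=2n^3. log_3(3) = 1. Since c=3 > 1 and the regularity condition holds (3(n/3)^3 = (3/3^3)n^3 with 3/3^3 < 1), Case 3 applies: T(n) = Θ(f(n)) = O(n^3).

Answer: O(n^3) - Case 3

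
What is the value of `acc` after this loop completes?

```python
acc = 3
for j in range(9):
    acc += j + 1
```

Start at 3, add 1 to 9 = 48
`acc` takes the values: 3 → 4 → 6 → 9 → 13 → 18 → 24 → 31 → 39 → 48

Answer: 48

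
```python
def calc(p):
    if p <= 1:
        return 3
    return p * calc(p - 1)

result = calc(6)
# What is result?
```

calc(6) = 6 * 5 * 4 * 3 * 2 * 3 = 2160

Answer: 2160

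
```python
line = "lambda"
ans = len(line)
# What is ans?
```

Trace:
`line = "lambda"` → line = 'lambda'
`ans = len(line)` → ans = 6
So ans = 6

Answer: 6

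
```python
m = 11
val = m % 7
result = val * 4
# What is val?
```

Trace:
`m = 11` → m = 11
`val = m % 7` → val = 4
`result = val * 4` → result = 16
So val = 4

Answer: 4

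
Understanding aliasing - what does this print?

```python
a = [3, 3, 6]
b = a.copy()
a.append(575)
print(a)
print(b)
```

Key concept: list.copy() creates independent copy.
Step by step:
`a = [3, 3, 6]` → a = [3, 3, 6]
`b = a.copy()` → b = [3, 3, 6]
`a.append(575)` → a = [3, 3, 6, 575]
`print(a)` → prints [3, 3, 6, 575]
`print(b)` → prints [3, 3, 6]

Answer:
[3, 3, 6, 575]
[3, 3, 6]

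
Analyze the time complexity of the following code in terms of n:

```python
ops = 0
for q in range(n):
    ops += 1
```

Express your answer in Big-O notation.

Each loop level contributes: n. Multiplying the contributions gives O(n).

Answer: O(n)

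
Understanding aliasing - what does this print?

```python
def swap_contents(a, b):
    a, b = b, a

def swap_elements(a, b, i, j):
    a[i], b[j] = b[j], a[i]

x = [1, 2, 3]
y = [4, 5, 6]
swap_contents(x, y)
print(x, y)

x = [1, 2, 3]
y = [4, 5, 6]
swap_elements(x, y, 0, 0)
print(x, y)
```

Key concept: parameter rebinding vs mutation.
Step by step:
`x = [1, 2, 3]` → x = [1, 2, 3]
`y = [4, 5, 6]` → y = [4, 5, 6]
`swap_contents(x, y)` → no visible change to tracked variables
`print(x, y)` → prints [1, 2, 3] [4, 5, 6]
`x = [1, 2, 3]` → x = [1, 2, 3]
`y = [4, 5, 6]` → y = [4, 5, 6]
`swap_elements(x, y, 0, 0)` → x = [4, 2, 3]; y = [1, 5, 6]
`print(x, y)` → prints [4, 2, 3] [1, 5, 6]

Answer:
[1, 2, 3] [4, 5, 6]
[4, 2, 3] [1, 5, 6]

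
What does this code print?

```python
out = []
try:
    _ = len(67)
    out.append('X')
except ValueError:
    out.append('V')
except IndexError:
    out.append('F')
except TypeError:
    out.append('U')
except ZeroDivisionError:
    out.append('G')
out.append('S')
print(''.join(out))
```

Execution trace: 'U' (except TypeError) → 'S' (after the try/except). Output: US

Answer: US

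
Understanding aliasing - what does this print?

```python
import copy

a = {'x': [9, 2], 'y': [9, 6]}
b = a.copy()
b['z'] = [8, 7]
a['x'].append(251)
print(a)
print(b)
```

Key concept: shallow copy of dict with mutable values.
Step by step:
`a = {'x': [9, 2], 'y': [9, 6]}` → a = {'x': [9, 2], 'y': [9, 6]}
`b = a.copy()` → b = {'x': [9, 2], 'y': [9, 6]}
`b['z'] = [8, 7]` → b = {'x': [9, 2], 'y': [9, 6], 'z': [8, 7]}
`a['x'].append(251)` → a = {'x': [9, 2, 251], 'y': [9, 6]}; b = {'x': [9, 2, 251], 'y': [9, 6], 'z': [8, 7]}
`print(a)` → prints {'x': [9, 2, 251], 'y': [9, 6]}
`print(b)` → prints {'x': [9, 2, 251], 'y': [9, 6], 'z': [8, 7]}

Answer:
{'x': [9, 2, 251], 'y': [9, 6]}
{'x': [9, 2, 251], 'y': [9, 6], 'z': [8, 7]}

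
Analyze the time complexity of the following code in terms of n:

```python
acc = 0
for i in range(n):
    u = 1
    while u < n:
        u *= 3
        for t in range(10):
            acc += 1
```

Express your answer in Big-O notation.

Each loop level contributes: n × log n × 1. Multiplying the contributions gives O(n log n).

Answer: O(n log n)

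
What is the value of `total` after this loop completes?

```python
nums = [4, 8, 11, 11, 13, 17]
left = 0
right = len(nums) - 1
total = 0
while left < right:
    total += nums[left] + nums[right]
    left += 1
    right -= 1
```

Sum of pairs from ends
`total` takes the values: 0 → 21 → 42 → 64

Answer: 64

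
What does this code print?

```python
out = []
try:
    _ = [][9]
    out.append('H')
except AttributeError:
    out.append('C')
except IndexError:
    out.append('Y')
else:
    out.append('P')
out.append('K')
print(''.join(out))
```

Execution trace: 'Y' (except IndexError) → 'K' (after the try/except). Output: YK

Answer: YK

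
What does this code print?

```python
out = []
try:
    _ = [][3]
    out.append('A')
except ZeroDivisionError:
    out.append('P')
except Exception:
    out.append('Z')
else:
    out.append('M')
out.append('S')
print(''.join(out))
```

Execution trace: 'Z' (except Exception) → 'S' (after the try/except). Output: ZS

Answer: ZS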